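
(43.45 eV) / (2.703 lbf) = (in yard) 6.332e-19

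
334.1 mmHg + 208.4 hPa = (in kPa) 65.38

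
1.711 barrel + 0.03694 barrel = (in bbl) 1.748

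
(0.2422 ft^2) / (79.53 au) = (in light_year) 1.999e-31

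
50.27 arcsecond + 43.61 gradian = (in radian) 0.6853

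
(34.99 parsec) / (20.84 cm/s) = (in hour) 1.439e+15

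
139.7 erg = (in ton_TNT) 3.339e-15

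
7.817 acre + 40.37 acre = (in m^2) 1.95e+05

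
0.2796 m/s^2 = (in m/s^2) 0.2796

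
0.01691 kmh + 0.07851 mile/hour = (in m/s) 0.03979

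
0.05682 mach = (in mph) 43.28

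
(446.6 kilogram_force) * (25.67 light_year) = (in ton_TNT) 2.542e+11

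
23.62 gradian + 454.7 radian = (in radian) 455.1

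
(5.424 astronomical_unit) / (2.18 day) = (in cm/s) 4.308e+08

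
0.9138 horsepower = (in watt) 681.4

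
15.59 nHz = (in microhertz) 0.01559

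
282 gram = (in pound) 0.6217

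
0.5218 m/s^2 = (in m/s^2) 0.5218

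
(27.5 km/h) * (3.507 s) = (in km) 0.02679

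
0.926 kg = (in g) 926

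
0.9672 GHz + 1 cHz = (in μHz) 9.672e+14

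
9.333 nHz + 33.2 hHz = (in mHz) 3.32e+06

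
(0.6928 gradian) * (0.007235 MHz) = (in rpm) 751.9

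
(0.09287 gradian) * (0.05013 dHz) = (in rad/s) 7.313e-06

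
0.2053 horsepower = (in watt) 153.1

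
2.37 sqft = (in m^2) 0.2202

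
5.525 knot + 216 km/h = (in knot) 122.2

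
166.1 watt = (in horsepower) 0.2227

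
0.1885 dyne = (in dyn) 0.1885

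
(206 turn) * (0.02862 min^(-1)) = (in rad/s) 0.6174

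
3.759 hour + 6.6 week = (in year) 0.127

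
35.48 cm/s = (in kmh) 1.277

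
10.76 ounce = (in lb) 0.6725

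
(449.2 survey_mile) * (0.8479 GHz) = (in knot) 1.192e+15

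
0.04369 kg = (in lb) 0.09632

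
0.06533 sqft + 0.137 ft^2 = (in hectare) 1.88e-06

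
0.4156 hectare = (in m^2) 4156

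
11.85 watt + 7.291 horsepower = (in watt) 5449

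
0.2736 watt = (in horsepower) 0.0003669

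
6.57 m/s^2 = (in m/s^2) 6.57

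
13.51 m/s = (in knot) 26.26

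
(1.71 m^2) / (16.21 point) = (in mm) 2.99e+05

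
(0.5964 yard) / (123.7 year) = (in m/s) 1.398e-10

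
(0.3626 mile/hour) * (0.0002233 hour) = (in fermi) 1.303e+14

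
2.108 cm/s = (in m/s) 0.02108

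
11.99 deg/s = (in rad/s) 0.2093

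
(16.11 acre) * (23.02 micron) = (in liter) 1501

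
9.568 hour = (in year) 0.001092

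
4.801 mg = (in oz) 0.0001694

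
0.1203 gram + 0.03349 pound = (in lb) 0.03376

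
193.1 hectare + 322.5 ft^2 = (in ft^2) 2.079e+07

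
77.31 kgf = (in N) 758.2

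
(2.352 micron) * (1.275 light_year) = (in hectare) 2.837e+06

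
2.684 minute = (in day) 0.001864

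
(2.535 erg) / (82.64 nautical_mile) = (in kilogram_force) 1.689e-13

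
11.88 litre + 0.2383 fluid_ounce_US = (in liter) 11.89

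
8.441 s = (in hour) 0.002345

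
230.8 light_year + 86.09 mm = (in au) 1.46e+07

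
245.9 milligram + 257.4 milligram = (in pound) 0.00111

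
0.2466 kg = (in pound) 0.5437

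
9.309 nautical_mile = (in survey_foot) 5.656e+04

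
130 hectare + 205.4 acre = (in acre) 526.6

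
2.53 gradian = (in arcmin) 136.6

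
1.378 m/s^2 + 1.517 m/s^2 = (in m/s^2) 2.895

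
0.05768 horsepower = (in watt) 43.01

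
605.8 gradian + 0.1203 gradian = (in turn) 1.515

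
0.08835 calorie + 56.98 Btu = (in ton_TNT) 1.437e-05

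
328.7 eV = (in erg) 5.266e-10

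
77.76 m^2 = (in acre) 0.01921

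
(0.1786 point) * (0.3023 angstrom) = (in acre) 4.707e-19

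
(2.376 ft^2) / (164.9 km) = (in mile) 8.318e-10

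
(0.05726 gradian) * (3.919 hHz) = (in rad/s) 0.3525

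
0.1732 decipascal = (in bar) 1.732e-07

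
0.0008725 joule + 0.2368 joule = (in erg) 2.377e+06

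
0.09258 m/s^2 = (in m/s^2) 0.09258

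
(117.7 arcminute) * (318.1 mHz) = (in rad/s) 0.01089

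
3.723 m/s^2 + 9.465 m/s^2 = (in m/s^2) 13.19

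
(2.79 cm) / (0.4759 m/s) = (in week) 9.693e-08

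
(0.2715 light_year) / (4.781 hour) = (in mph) 3.338e+11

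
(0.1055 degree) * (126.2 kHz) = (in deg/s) 1.331e+04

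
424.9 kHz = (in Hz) 4.249e+05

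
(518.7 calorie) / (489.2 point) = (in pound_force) 2827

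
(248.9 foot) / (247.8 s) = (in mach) 0.0008991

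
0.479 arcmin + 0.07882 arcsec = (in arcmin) 0.4803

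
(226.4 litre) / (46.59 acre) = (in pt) 0.003404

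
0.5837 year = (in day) 213.1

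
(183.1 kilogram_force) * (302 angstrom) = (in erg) 542.3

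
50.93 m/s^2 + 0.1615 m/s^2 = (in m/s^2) 51.09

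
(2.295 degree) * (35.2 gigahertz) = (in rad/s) 1.41e+09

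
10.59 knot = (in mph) 12.19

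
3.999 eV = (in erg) 6.407e-12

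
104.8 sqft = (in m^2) 9.736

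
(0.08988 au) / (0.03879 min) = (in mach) 1.697e+07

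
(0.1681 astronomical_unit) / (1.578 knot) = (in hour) 8.605e+06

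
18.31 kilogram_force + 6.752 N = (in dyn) 1.863e+07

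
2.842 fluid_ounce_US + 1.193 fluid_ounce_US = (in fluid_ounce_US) 4.035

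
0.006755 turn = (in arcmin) 145.9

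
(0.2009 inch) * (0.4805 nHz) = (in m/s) 2.452e-12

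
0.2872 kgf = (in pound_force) 0.6332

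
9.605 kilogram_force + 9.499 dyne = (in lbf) 21.18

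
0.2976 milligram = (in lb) 6.561e-07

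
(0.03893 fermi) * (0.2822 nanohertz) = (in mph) 2.458e-26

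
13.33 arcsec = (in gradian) 0.004114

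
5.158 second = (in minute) 0.08597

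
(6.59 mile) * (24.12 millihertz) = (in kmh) 920.9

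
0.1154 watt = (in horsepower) 0.0001548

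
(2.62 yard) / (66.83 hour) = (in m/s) 9.958e-06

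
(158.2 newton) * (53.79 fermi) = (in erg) 8.51e-05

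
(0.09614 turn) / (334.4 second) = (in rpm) 0.01725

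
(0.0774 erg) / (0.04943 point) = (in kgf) 4.526e-05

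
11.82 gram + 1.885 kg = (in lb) 4.182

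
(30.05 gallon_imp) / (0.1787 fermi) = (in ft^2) 8.229e+15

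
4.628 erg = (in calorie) 1.106e-07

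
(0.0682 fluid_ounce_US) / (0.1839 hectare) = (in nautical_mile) 5.922e-13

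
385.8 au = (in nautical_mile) 3.116e+10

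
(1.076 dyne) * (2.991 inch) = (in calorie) 1.954e-07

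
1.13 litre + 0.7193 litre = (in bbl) 0.01163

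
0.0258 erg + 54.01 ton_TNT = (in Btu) 2.142e+08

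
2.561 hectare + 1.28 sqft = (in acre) 6.328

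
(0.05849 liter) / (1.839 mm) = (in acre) 7.859e-06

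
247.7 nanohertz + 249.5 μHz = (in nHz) 2.497e+05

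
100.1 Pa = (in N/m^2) 100.1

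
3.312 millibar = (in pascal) 331.2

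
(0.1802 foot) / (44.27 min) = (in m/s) 2.068e-05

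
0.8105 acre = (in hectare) 0.328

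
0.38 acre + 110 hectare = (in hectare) 110.2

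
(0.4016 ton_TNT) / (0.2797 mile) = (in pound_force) 8.392e+05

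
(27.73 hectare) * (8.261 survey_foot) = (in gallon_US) 1.845e+08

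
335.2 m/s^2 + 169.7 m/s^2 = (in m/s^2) 504.9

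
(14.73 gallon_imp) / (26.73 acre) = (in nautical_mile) 3.343e-10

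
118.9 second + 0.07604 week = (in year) 0.001462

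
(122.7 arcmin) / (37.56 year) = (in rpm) 2.877e-10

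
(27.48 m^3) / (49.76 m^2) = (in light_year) 5.837e-17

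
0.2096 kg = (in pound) 0.4621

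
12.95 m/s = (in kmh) 46.62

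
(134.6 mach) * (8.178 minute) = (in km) 2.249e+04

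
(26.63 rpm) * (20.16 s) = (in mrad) 5.622e+04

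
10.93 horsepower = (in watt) 8150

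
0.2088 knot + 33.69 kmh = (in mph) 21.17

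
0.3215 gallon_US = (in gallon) 0.3215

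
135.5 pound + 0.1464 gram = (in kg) 61.46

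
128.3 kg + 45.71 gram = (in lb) 283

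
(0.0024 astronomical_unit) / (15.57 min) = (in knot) 7.471e+05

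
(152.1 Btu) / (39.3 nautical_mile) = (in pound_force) 0.4957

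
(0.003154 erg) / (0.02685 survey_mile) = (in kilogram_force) 7.443e-13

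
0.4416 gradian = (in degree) 0.3974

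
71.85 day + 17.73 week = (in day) 196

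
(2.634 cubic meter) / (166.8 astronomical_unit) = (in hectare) 1.056e-17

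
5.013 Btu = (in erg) 5.289e+10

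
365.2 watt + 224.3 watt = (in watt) 589.5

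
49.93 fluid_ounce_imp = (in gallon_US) 0.3748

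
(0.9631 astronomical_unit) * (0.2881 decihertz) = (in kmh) 1.494e+10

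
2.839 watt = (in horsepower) 0.003807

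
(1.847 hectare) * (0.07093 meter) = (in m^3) 1310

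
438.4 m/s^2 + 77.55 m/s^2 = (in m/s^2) 515.9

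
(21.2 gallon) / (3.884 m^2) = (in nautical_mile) 1.116e-05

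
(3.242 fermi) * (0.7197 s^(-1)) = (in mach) 6.852e-18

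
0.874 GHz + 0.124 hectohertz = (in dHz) 8.74e+09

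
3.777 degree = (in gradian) 4.197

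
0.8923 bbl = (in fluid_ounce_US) 4797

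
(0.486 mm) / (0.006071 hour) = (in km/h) 8.005e-05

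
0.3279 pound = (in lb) 0.3279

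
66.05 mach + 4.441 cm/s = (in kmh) 8.096e+04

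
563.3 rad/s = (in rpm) 5379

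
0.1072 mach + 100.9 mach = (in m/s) 3.439e+04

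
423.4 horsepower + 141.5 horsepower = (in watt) 4.212e+05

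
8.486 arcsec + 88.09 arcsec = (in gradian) 0.02981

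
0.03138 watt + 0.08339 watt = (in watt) 0.1148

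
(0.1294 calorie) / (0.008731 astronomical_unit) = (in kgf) 4.227e-11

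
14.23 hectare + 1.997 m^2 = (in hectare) 14.23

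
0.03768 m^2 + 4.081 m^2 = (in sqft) 44.33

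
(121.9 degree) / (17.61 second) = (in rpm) 1.154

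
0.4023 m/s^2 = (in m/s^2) 0.4023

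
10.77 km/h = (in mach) 0.008786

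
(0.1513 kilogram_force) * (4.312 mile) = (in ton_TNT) 2.461e-06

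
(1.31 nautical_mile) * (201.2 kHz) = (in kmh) 1.757e+09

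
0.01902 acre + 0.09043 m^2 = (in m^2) 77.06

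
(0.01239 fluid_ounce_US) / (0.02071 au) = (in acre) 2.922e-20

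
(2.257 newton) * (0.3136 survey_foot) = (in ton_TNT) 5.156e-11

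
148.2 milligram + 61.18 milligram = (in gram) 0.2094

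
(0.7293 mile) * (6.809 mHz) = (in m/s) 7.992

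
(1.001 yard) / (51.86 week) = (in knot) 5.673e-08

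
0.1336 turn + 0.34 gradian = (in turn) 0.1344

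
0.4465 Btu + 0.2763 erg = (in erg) 4.711e+09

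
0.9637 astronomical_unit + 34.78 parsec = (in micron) 1.073e+24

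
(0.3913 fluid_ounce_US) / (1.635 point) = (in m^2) 0.02006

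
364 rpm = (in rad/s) 38.12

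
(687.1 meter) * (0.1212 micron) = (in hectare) 8.328e-09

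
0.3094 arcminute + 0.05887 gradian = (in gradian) 0.0646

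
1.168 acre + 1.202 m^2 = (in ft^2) 5.089e+04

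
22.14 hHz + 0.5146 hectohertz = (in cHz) 2.265e+05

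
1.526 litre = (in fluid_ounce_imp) 53.71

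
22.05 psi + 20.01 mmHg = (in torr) 1160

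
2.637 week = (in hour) 443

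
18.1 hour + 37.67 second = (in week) 0.1078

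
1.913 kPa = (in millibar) 19.13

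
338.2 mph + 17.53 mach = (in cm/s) 6.12e+05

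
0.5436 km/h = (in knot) 0.2935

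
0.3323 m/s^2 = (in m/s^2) 0.3323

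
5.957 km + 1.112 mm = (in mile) 3.702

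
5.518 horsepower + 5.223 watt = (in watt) 4120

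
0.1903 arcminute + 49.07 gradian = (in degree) 44.17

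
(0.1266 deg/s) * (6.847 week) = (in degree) 5.243e+05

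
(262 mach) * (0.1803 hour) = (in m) 5.791e+07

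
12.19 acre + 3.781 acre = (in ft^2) 6.957e+05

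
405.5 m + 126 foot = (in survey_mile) 0.2758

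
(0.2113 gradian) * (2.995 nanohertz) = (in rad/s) 9.941e-12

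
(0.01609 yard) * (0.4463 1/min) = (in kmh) 0.000394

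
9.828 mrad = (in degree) 0.5631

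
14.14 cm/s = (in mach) 0.0004153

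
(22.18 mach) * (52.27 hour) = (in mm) 1.421e+12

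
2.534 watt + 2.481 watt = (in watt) 5.015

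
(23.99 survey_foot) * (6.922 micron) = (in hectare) 5.061e-09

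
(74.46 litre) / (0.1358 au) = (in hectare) 3.665e-16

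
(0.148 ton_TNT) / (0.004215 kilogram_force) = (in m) 1.498e+10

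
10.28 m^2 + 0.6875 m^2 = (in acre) 0.00271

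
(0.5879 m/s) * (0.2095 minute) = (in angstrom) 7.39e+10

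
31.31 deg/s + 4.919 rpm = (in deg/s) 60.82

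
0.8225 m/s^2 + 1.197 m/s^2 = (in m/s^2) 2.019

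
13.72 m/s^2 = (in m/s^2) 13.72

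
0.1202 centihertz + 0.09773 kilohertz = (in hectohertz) 0.9773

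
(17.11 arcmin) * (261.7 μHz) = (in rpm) 1.244e-05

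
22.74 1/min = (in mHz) 379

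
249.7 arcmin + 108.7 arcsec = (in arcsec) 1.509e+04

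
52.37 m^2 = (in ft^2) 563.7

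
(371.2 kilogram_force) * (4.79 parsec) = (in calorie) 1.286e+20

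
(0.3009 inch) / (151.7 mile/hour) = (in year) 3.574e-12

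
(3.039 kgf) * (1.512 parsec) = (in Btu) 1.318e+15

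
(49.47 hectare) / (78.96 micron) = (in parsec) 2.03e-07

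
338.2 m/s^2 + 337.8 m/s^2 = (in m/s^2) 676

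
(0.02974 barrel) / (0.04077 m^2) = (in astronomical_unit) 7.752e-13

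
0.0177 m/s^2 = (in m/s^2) 0.0177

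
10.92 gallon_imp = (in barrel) 0.3122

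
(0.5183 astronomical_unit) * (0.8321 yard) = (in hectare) 5.9e+06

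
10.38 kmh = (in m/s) 2.883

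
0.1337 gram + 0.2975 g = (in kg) 0.0004312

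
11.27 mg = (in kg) 1.127e-05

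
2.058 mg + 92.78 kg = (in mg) 9.278e+07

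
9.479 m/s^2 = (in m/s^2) 9.479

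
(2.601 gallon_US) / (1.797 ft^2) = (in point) 167.2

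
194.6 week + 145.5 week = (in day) 2381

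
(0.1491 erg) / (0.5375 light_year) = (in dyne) 2.932e-19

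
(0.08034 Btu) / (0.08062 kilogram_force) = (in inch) 4221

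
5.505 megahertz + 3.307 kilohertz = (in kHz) 5508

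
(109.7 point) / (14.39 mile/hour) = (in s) 0.006016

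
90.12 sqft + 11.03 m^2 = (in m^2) 19.4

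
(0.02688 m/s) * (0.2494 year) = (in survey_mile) 131.4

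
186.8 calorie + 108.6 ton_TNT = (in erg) 4.544e+18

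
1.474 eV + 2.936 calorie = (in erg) 1.228e+08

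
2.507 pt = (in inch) 0.03482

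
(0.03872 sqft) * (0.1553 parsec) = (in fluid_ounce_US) 5.829e+17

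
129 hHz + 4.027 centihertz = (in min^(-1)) 7.74e+05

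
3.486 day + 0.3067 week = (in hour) 135.2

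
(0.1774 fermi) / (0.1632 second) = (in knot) 2.113e-15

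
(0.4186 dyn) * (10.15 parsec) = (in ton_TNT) 313.3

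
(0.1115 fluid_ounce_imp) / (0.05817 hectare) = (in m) 5.446e-09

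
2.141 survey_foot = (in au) 4.362e-12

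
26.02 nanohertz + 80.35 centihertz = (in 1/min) 48.21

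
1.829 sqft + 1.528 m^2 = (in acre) 0.0004196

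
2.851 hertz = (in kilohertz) 0.002851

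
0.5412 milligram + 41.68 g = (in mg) 4.168e+04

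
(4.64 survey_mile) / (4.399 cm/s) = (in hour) 47.15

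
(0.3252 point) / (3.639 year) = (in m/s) 9.997e-13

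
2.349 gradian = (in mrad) 36.9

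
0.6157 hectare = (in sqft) 6.627e+04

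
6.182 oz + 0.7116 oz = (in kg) 0.1954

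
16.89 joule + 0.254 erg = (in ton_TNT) 4.037e-09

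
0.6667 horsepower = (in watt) 497.2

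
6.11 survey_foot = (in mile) 0.001157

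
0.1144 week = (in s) 6.919e+04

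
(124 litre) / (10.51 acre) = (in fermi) 2.915e+09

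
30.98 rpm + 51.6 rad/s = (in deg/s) 3142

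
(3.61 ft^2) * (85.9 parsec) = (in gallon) 2.348e+20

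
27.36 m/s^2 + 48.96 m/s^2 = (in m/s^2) 76.32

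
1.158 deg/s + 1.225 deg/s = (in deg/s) 2.383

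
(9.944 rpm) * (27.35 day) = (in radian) 2.461e+06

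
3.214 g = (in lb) 0.007086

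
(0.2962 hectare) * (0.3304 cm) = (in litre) 9786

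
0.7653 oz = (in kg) 0.0217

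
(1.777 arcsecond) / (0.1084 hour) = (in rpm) 2.108e-07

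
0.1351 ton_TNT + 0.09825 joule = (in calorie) 1.351e+08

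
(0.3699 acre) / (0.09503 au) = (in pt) 0.0002985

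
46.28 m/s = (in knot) 89.96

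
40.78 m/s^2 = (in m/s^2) 40.78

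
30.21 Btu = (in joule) 3.187e+04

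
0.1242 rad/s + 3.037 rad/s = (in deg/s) 181.1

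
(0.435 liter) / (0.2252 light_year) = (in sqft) 2.198e-18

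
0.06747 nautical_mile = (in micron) 1.25e+08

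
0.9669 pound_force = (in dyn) 4.301e+05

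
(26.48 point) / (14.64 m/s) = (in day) 7.385e-09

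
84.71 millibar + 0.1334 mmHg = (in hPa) 84.89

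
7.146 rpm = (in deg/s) 42.88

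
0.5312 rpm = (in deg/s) 3.187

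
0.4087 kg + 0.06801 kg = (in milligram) 4.767e+05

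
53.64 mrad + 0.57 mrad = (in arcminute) 186.4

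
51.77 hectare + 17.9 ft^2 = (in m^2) 5.177e+05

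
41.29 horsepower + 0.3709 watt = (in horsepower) 41.29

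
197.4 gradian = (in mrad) 3101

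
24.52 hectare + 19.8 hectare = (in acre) 109.5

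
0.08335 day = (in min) 120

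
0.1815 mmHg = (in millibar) 0.242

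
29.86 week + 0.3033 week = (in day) 211.1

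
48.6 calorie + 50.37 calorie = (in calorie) 98.97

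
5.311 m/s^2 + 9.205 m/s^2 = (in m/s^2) 14.52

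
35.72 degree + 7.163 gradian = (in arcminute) 2530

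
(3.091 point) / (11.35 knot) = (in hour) 5.188e-08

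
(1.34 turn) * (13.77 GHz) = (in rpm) 1.107e+12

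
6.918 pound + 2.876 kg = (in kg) 6.014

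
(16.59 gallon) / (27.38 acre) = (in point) 0.001607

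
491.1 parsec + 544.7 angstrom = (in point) 4.296e+22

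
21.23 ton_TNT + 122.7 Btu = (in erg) 8.883e+17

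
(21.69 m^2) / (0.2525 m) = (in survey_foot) 281.8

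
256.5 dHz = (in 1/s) 25.65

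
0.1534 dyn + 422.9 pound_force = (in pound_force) 422.9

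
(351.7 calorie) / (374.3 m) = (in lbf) 0.8838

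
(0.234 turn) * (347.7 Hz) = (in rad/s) 511.2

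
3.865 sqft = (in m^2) 0.3591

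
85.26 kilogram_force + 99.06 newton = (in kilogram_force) 95.36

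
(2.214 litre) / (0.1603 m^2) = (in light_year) 1.46e-18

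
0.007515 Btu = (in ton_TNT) 1.895e-09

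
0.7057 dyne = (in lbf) 1.586e-06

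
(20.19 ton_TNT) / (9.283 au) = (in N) 0.06083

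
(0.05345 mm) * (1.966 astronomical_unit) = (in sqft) 1.692e+08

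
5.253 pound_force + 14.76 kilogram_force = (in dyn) 1.681e+07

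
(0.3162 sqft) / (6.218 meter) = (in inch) 0.186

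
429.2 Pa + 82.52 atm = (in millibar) 8.362e+04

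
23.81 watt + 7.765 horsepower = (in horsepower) 7.797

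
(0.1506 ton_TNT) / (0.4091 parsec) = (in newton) 4.992e-08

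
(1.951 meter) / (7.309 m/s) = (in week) 4.414e-07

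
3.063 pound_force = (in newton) 13.62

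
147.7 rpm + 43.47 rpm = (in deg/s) 1147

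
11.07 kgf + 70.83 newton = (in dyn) 1.794e+07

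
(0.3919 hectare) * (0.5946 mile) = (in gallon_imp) 8.249e+08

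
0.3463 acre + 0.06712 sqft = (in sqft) 1.508e+04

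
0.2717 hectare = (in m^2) 2717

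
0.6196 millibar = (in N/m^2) 61.96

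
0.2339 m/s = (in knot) 0.4547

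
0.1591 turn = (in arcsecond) 2.062e+05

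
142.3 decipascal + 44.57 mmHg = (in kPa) 5.956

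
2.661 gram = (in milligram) 2661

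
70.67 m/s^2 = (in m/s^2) 70.67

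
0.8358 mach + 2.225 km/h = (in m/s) 285.2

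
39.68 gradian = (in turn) 0.0992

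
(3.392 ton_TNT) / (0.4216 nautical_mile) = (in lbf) 4.086e+06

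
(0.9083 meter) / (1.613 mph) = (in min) 0.02099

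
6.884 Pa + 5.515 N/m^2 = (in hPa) 0.124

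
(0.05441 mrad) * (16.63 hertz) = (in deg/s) 0.05184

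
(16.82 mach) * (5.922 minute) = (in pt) 5.768e+09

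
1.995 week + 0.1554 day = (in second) 1.22e+06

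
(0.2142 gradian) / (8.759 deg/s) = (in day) 2.547e-07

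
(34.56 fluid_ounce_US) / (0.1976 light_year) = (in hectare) 5.467e-23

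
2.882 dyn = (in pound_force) 6.479e-06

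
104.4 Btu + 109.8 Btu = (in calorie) 5.401e+04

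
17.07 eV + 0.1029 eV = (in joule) 2.751e-18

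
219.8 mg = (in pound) 0.0004846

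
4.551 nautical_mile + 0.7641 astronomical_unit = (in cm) 1.143e+13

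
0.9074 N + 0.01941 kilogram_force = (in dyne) 1.098e+05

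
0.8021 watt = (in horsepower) 0.001076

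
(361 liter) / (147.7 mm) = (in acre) 0.000604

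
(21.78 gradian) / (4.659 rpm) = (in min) 0.01169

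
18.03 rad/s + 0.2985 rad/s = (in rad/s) 18.33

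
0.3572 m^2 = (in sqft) 3.845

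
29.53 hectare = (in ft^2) 3.179e+06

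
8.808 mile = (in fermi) 1.418e+19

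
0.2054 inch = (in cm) 0.5217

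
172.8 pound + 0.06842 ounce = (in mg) 7.838e+07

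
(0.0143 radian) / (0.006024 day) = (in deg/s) 0.001574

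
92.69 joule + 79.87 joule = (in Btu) 0.1636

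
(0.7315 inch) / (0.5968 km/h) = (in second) 0.1121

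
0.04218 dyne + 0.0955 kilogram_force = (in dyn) 9.365e+04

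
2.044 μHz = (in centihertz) 0.0002044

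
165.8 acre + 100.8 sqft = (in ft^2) 7.222e+06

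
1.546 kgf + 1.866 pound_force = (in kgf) 2.392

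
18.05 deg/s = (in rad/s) 0.315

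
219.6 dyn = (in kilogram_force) 0.0002239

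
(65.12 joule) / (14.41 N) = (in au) 3.021e-11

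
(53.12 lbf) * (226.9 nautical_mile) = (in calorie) 2.373e+07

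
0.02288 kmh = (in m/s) 0.006356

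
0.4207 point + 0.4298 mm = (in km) 5.782e-07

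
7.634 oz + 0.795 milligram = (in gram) 216.4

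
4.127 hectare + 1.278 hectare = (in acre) 13.36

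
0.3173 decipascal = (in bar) 3.173e-07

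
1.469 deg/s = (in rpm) 0.2448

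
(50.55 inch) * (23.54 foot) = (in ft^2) 99.16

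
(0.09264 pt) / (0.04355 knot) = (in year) 4.626e-11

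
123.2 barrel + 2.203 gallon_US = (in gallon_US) 5177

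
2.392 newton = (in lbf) 0.5377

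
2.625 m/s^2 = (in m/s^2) 2.625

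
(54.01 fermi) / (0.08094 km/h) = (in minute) 4.004e-14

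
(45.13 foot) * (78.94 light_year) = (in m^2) 1.027e+19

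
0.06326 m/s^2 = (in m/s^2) 0.06326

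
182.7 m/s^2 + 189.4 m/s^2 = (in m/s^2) 372.1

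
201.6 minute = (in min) 201.6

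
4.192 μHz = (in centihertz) 0.0004192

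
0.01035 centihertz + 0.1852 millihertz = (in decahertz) 2.887e-05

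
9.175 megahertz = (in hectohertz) 9.175e+04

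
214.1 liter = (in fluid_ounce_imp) 7535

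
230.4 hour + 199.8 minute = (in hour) 233.7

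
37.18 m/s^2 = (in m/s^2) 37.18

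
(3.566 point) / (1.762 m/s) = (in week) 1.18e-09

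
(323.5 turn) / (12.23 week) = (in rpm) 0.002624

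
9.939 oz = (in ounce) 9.939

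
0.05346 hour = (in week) 0.0003182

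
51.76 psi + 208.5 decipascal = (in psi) 51.76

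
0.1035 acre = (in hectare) 0.04188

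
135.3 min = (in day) 0.09396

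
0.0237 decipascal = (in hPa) 2.37e-05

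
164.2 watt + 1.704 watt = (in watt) 165.9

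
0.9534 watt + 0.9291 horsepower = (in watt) 693.8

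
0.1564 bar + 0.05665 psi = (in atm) 0.1582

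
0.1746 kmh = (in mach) 0.0001424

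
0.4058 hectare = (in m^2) 4058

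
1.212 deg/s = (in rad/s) 0.02115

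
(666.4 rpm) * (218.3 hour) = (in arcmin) 1.885e+11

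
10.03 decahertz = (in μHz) 1.003e+08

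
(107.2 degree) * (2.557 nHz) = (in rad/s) 4.784e-09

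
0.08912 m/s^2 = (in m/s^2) 0.08912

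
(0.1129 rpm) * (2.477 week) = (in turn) 2819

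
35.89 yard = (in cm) 3282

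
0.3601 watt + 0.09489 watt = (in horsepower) 0.0006102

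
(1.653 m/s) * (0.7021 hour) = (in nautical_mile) 2.256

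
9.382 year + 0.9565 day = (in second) 2.96e+08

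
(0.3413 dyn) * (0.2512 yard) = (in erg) 7.84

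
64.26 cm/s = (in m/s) 0.6426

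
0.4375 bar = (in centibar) 43.75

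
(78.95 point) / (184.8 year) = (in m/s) 4.779e-12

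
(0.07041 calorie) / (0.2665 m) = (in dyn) 1.105e+05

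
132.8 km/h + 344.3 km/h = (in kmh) 477.1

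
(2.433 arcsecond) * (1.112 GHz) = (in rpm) 1.253e+05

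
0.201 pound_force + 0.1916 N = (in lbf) 0.2441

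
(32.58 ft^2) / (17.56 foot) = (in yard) 0.6185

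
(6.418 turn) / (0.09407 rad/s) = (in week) 0.0007088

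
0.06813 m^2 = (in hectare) 6.813e-06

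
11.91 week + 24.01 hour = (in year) 0.2312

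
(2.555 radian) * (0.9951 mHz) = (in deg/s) 0.1457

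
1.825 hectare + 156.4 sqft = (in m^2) 1.826e+04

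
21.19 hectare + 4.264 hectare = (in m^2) 2.545e+05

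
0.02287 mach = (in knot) 15.14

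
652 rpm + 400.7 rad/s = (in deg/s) 2.687e+04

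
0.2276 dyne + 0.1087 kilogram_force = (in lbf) 0.2396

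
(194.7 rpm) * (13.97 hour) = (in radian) 1.025e+06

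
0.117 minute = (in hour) 0.00195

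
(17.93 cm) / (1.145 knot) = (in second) 0.3044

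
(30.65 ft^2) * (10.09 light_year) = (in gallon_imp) 5.979e+19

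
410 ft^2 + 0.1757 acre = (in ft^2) 8063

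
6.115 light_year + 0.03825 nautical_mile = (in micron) 5.785e+22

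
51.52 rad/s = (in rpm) 492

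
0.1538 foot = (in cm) 4.688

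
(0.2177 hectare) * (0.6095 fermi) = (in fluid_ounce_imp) 4.67e-08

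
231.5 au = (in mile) 2.152e+10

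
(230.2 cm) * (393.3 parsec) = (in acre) 6.903e+15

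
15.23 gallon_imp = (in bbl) 0.4355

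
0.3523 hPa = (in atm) 0.0003477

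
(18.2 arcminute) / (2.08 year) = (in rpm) 7.707e-10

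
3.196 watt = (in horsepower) 0.004286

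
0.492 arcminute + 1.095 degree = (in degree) 1.103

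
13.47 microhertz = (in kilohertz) 1.347e-08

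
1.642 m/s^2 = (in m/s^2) 1.642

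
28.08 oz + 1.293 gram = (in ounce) 28.13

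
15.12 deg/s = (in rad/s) 0.2639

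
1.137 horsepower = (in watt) 847.9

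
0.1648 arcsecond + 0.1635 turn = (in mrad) 1027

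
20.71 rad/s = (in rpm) 197.8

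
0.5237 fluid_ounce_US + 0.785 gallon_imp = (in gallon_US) 0.9468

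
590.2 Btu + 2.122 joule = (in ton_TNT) 0.0001488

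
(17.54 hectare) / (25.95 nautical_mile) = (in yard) 3.991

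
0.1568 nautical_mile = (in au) 1.941e-09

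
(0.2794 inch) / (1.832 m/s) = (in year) 1.228e-10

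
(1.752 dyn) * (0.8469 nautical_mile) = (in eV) 1.715e+17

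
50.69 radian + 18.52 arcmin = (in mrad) 5.07e+04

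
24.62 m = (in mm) 2.462e+04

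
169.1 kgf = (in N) 1658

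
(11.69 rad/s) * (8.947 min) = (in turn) 998.8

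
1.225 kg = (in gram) 1225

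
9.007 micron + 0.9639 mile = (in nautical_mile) 0.8376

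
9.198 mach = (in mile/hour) 7006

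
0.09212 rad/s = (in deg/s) 5.278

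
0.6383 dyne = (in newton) 6.383e-06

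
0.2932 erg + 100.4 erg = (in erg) 100.7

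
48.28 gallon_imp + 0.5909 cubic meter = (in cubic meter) 0.8104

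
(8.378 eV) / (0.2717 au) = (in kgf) 3.368e-30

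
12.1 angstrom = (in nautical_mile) 6.533e-13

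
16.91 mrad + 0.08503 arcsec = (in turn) 0.002691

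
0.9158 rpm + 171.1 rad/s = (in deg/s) 9809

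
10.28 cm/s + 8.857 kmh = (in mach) 0.007527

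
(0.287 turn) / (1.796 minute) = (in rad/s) 0.01673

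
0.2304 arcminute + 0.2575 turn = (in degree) 92.7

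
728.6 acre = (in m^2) 2.949e+06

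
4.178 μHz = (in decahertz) 4.178e-07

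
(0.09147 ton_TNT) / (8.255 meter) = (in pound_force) 1.042e+07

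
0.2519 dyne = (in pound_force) 5.663e-07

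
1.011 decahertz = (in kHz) 0.01011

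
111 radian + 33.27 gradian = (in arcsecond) 2.3e+07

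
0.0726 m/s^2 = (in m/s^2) 0.0726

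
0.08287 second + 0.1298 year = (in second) 4.093e+06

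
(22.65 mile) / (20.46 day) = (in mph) 0.04613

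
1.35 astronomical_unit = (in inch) 7.951e+12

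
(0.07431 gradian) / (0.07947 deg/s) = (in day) 9.74e-06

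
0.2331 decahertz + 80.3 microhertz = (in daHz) 0.2331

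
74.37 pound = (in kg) 33.73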